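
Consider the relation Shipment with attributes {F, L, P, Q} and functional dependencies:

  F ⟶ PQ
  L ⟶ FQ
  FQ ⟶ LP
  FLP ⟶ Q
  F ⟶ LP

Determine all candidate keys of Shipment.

{F}⁺: F→PQ adds P, Q; FQ→LP adds L → {F, L, P, Q}.
{L}⁺: L→FQ adds F, Q; FQ→LP adds P → {F, L, P, Q}.

{F}, {L}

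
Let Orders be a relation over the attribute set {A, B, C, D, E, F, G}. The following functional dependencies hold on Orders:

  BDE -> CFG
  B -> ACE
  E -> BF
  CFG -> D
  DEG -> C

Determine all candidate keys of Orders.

BD, BG, DE, EG

{B, D}⁺: B→ACE adds A, C, E; E→BF adds F; BDE→CFG adds G → {A, B, C, D, E, F, G}.
{B, G}⁺: B→ACE adds A, C, E; E→BF adds F; CFG→D adds D → {A, B, C, D, E, F, G}.
{D, E}⁺: E→BF adds B, F; BDE→CFG adds C, G; B→ACE adds A → {A, B, C, D, E, F, G}.
{E, G}⁺: E→BF adds B, F; B→ACE adds A, C; CFG→D adds D → {A, B, C, D, E, F, G}.
Any other superkey contains one of these as a subset, so there are no further candidate keys.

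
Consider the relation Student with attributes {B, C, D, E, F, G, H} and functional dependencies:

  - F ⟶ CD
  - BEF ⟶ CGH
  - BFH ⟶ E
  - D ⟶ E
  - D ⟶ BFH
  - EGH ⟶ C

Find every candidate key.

{D}; {F}

{D}⁺: D→E adds E; D→BFH adds B, F, H; F→CD adds C; BEF→CGH adds G → {B, C, D, E, F, G, H}.
{F}⁺: F→CD adds C, D; D→E adds E; D→BFH adds B, H; BEF→CGH adds G → {B, C, D, E, F, G, H}.
Any other superkey contains one of these as a subset, so there are no further candidate keys.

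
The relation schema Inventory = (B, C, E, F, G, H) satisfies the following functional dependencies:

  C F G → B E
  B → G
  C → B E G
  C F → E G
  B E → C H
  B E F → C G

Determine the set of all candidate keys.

(C, F), (B, E, F)

{C, F}⁺: C→BEG adds B, E, G; BE→CH adds H → {B, C, E, F, G, H}. Minimal: {F}⁺ = {F}; {C}⁺ = {B, C, E, G, H} — none reach the full schema.
{B, E, F}⁺: B→G adds G; BE→CH adds C, H → {B, C, E, F, G, H}. Minimal: {E, F}⁺ = {E, F}; {B, F}⁺ = {B, F, G}; {B, E}⁺ = {B, C, E, G, H} — none reach the full schema.
Any other superkey contains one of these as a subset, so there are no further candidate keys.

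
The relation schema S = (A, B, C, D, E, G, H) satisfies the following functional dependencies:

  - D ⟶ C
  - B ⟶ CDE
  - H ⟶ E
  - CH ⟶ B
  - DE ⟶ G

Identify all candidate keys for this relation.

{A, B, H}, {A, C, H}, {A, D, H}

Attributes A, H never appear on any right-hand side, so every candidate key must contain {A, H}.
{A, H}⁺ = {A, E, H}, which is not all of the schema, so we must add further attributes.
{A, B, H}⁺: B→CDE adds C, D, E; DE→G adds G → {A, B, C, D, E, G, H}. Minimal: {B, H}⁺ = {B, C, D, E, G, H}; {A, H}⁺ = {A, E, H}; {A, B}⁺ = {A, B, C, D, E, G} — none reach the full schema.
{A, C, H}⁺: H→E adds E; CH→B adds B; B→CDE adds D; DE→G adds G → {A, B, C, D, E, G, H}. Minimal: {C, H}⁺ = {B, C, D, E, G, H}; {A, H}⁺ = {A, E, H}; {A, C}⁺ = {A, C} — none reach the full schema.
{A, D, H}⁺: D→C adds C; H→E adds E; CH→B adds B; DE→G adds G → {A, B, C, D, E, G, H}. Minimal: {D, H}⁺ = {B, C, D, E, G, H}; {A, H}⁺ = {A, E, H}; {A, D}⁺ = {A, C, D} — none reach the full schema.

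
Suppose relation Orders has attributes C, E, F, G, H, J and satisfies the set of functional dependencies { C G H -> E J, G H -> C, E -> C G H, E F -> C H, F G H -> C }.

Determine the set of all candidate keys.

Attribute F never appears on the right-hand side of any dependency, so F must belong to every candidate key.
{F}⁺ = {F}, which is not all of the schema, so we must add further attributes.
{E, F}⁺: E→CGH adds C, G, H; CGH→EJ adds J → {C, E, F, G, H, J}. Minimal: {F}⁺ = {F}; {E}⁺ = {C, E, G, H, J} — none reach the full schema.
{F, G, H}⁺: GH→C adds C; CGH→EJ adds E, J → {C, E, F, G, H, J}. Minimal: {G, H}⁺ = {C, E, G, H, J}; {F, H}⁺ = {F, H}; {F, G}⁺ = {F, G} — none reach the full schema.

{E, F}, {F, G, H}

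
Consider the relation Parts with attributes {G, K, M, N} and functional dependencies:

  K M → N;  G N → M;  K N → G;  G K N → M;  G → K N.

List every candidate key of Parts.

{G}⁺: G→KN adds K, N; GN→M adds M → {G, K, M, N}.
{K, M}⁺: KM→N adds N; KN→G adds G → {G, K, M, N}.
{K, N}⁺: KN→G adds G; GKN→M adds M → {G, K, M, N}.
Any other superkey contains one of these as a subset, so there are no further candidate keys.

{G}; {K, M}; {K, N}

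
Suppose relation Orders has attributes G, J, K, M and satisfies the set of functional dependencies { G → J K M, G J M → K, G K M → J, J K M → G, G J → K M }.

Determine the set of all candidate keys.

G, JKM

{G}⁺: G→JKM adds J, K, M → {G, J, K, M}.
{J, K, M}⁺: JKM→G adds G → {G, J, K, M}. Minimal: {K, M}⁺ = {K, M}; {J, M}⁺ = {J, M}; {J, K}⁺ = {J, K} — none reach the full schema.
Any other superkey contains one of these as a subset, so there are no further candidate keys.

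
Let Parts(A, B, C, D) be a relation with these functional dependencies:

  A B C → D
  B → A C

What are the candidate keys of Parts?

Attribute B never appears on the right-hand side of any dependency, so B must belong to every candidate key.
{B}⁺ = {A, B, C, D}, which is all of the schema, so {B} is the only candidate key.

B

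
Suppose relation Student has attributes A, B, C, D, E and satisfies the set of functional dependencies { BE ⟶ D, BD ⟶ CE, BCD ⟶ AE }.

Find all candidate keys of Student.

{B, D}; {B, E}

Attribute B never appears on the right-hand side of any dependency, so B must belong to every candidate key.
{B}⁺ = {B}, which is not all of the schema, so we must add further attributes.
{B, D}⁺: BD→CE adds C, E; BCD→AE adds A → {A, B, C, D, E}. Minimal: {D}⁺ = {D}; {B}⁺ = {B} — none reach the full schema.
{B, E}⁺: BE→D adds D; BD→CE adds C; BCD→AE adds A → {A, B, C, D, E}. Minimal: {E}⁺ = {E}; {B}⁺ = {B} — none reach the full schema.
Any other superkey contains one of these as a subset, so there are no further candidate keys.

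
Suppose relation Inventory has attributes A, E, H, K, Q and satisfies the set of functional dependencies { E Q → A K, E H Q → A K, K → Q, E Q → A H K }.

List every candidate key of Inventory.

Attribute E never appears on the right-hand side of any dependency, so E must belong to every candidate key.
{E}⁺ = {E}, which is not all of the schema, so we must add further attributes.
{E, K}⁺: K→Q adds Q; EQ→AHK adds A, H → {A, E, H, K, Q}. Minimal: {K}⁺ = {K, Q}; {E}⁺ = {E} — none reach the full schema.
{E, Q}⁺: EQ→AK adds A, K; EQ→AHK adds H → {A, E, H, K, Q}. Minimal: {Q}⁺ = {Q}; {E}⁺ = {E} — none reach the full schema.
Any other superkey contains one of these as a subset, so there are no further candidate keys.

EK, EQ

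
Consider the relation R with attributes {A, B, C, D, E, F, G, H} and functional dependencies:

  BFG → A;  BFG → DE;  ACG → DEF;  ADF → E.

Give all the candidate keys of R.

{A, B, C, G, H}; {B, C, F, G, H}

Attributes B, C, G, H never appear on any right-hand side, so every candidate key must contain {B, C, G, H}.
{B, C, G, H}⁺ = {B, C, G, H}, which is not all of the schema, so we must add further attributes.
{A, B, C, G, H}⁺: ACG→DEF adds D, E, F → {A, B, C, D, E, F, G, H}. Minimal: {B, C, G, H}⁺ = {B, C, G, H}; {A, C, G, H}⁺ = {A, C, D, E, F, G, H}; {A, B, G, H}⁺ = {A, B, G, H}; … — none reach the full schema.
{B, C, F, G, H}⁺: BFG→A adds A; BFG→DE adds D, E → {A, B, C, D, E, F, G, H}. Minimal: {C, F, G, H}⁺ = {C, F, G, H}; {B, F, G, H}⁺ = {A, B, D, E, F, G, H}; {B, C, G, H}⁺ = {B, C, G, H}; … — none reach the full schema.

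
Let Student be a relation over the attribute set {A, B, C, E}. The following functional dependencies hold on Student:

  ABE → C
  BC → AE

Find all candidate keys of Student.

{B, C}; {A, B, E}

Attribute B never appears on the right-hand side of any dependency, so B must belong to every candidate key.
{B}⁺ = {B}, which is not all of the schema, so we must add further attributes.
{B, C}⁺: BC→AE adds A, E → {A, B, C, E}. Minimal: {C}⁺ = {C}; {B}⁺ = {B} — none reach the full schema.
{A, B, E}⁺: ABE→C adds C → {A, B, C, E}. Minimal: {B, E}⁺ = {B, E}; {A, E}⁺ = {A, E}; {A, B}⁺ = {A, B} — none reach the full schema.
Any other superkey contains one of these as a subset, so there are no further candidate keys.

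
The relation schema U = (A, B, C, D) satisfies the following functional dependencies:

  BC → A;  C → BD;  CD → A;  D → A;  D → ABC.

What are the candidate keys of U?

{C}⁺: C→BD adds B, D; CD→A adds A → {A, B, C, D}.
{D}⁺: D→A adds A; D→ABC adds B, C → {A, B, C, D}.
Any other superkey contains one of these as a subset, so there are no further candidate keys.

C, D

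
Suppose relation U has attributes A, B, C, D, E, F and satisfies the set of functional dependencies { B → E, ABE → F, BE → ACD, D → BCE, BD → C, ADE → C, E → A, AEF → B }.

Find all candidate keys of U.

{B}; {D}; {E, F}

{B}⁺: B→E adds E; BE→ACD adds A, C, D; ABE→F adds F → {A, B, C, D, E, F}.
{D}⁺: D→BCE adds B, C, E; E→A adds A; ABE→F adds F → {A, B, C, D, E, F}.
{E, F}⁺: E→A adds A; AEF→B adds B; BE→ACD adds C, D → {A, B, C, D, E, F}. Minimal: {F}⁺ = {F}; {E}⁺ = {A, E} — none reach the full schema.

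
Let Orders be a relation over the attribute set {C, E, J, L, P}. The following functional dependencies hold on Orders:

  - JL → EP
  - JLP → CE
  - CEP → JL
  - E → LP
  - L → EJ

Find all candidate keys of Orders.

E, L

{E}⁺: E→LP adds L, P; L→EJ adds J; JLP→CE adds C → {C, E, J, L, P}.
{L}⁺: L→EJ adds E, J; JL→EP adds P; JLP→CE adds C → {C, E, J, L, P}.
Any other superkey contains one of these as a subset, so there are no further candidate keys.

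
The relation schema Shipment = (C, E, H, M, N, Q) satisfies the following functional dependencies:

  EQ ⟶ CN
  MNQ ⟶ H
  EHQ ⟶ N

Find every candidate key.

{E, M, Q}⁺: EQ→CN adds C, N; MNQ→H adds H → {C, E, H, M, N, Q}. Minimal: {M, Q}⁺ = {M, Q}; {E, Q}⁺ = {C, E, N, Q}; {E, M}⁺ = {E, M} — none reach the full schema.

{E, M, Q}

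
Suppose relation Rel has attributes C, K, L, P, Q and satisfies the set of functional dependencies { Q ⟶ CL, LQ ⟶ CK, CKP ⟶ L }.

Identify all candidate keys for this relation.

Attributes P, Q never appear on any right-hand side, so every candidate key must contain {P, Q}.
{P, Q}⁺ = {C, K, L, P, Q}, which is all of the schema, so {P, Q} is the only candidate key.

PQ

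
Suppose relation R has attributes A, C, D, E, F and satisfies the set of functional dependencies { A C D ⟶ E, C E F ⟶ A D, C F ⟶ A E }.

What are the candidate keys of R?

Attributes C, F never appear on any right-hand side, so every candidate key must contain {C, F}.
{C, F}⁺ = {A, C, D, E, F}, which is all of the schema, so {C, F} is the only candidate key.

{C, F}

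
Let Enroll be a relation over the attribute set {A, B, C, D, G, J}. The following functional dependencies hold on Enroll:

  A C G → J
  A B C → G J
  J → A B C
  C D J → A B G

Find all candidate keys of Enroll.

{D, J}, {A, B, C, D}, {A, C, D, G}

Attribute D never appears on the right-hand side of any dependency, so D must belong to every candidate key.
{D}⁺ = {D}, which is not all of the schema, so we must add further attributes.
{D, J}⁺: J→ABC adds A, B, C; CDJ→ABG adds G → {A, B, C, D, G, J}.
{A, B, C, D}⁺: ABC→GJ adds G, J → {A, B, C, D, G, J}.
{A, C, D, G}⁺: ACG→J adds J; J→ABC adds B → {A, B, C, D, G, J}.
Any other superkey contains one of these as a subset, so there are no further candidate keys.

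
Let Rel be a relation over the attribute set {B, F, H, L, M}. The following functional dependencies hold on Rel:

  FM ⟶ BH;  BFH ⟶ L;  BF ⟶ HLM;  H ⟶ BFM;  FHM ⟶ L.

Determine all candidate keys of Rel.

{H}, {B, F}, {F, M}

{H}⁺: H→BFM adds B, F, M; FHM→L adds L → {B, F, H, L, M}.
{B, F}⁺: BF→HLM adds H, L, M → {B, F, H, L, M}. Minimal: {F}⁺ = {F}; {B}⁺ = {B} — none reach the full schema.
{F, M}⁺: FM→BH adds B, H; BFH→L adds L → {B, F, H, L, M}. Minimal: {M}⁺ = {M}; {F}⁺ = {F} — none reach the full schema.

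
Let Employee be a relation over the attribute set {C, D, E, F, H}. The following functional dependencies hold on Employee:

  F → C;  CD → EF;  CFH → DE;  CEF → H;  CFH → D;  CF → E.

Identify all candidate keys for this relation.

(F), (C, D)

{F}⁺: F→C adds C; CF→E adds E; CEF→H adds H; CFH→D adds D → {C, D, E, F, H}.
{C, D}⁺: CD→EF adds E, F; CEF→H adds H → {C, D, E, F, H}.
Any other superkey contains one of these as a subset, so there are no further candidate keys.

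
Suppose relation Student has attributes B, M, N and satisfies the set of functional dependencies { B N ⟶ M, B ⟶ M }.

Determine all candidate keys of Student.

{B, N}⁺: BN→M adds M → {B, M, N}. Minimal: {N}⁺ = {N}; {B}⁺ = {B, M} — none reach the full schema.

BN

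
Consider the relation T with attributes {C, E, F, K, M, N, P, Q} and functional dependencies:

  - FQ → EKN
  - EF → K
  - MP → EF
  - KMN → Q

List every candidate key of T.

{C, M, N, P}⁺: MP→EF adds E, F; EF→K adds K; KMN→Q adds Q → {C, E, F, K, M, N, P, Q}.
{C, M, P, Q}⁺: MP→EF adds E, F; FQ→EKN adds K, N → {C, E, F, K, M, N, P, Q}.
Any other superkey contains one of these as a subset, so there are no further candidate keys.

{C, M, N, P}, {C, M, P, Q}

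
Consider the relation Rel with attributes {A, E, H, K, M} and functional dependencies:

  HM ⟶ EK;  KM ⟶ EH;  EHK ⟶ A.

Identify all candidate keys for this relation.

Attribute M never appears on the right-hand side of any dependency, so M must belong to every candidate key.
{M}⁺ = {M}, which is not all of the schema, so we must add further attributes.
{H, M}⁺: HM→EK adds E, K; EHK→A adds A → {A, E, H, K, M}.
{K, M}⁺: KM→EH adds E, H; EHK→A adds A → {A, E, H, K, M}.
Any other superkey contains one of these as a subset, so there are no further candidate keys.

HM, KM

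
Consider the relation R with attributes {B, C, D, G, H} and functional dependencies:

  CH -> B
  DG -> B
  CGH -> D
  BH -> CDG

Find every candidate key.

BH; CH; DGH

Attribute H never appears on the right-hand side of any dependency, so H must belong to every candidate key.
{H}⁺ = {H}, which is not all of the schema, so we must add further attributes.
{B, H}⁺: BH→CDG adds C, D, G → {B, C, D, G, H}. Minimal: {H}⁺ = {H}; {B}⁺ = {B} — none reach the full schema.
{C, H}⁺: CH→B adds B; BH→CDG adds D, G → {B, C, D, G, H}. Minimal: {H}⁺ = {H}; {C}⁺ = {C} — none reach the full schema.
{D, G, H}⁺: DG→B adds B; BH→CDG adds C → {B, C, D, G, H}. Minimal: {G, H}⁺ = {G, H}; {D, H}⁺ = {D, H}; {D, G}⁺ = {B, D, G} — none reach the full schema.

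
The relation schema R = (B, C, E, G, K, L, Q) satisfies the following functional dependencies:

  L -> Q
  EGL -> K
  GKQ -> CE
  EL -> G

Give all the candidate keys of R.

{B, E, L}, {B, G, K, L}

Attributes B, L never appear on any right-hand side, so every candidate key must contain {B, L}.
{B, L}⁺ = {B, L, Q}, which is not all of the schema, so we must add further attributes.
{B, E, L}⁺: L→Q adds Q; EL→G adds G; EGL→K adds K; GKQ→CE adds C → {B, C, E, G, K, L, Q}.
{B, G, K, L}⁺: L→Q adds Q; GKQ→CE adds C, E → {B, C, E, G, K, L, Q}.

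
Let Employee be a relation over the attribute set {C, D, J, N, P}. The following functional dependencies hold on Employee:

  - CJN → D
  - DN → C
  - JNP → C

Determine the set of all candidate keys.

Attributes J, N, P never appear on any right-hand side, so every candidate key must contain {J, N, P}.
{J, N, P}⁺ = {C, D, J, N, P}, which is all of the schema, so {J, N, P} is the only candidate key.

{J, N, P}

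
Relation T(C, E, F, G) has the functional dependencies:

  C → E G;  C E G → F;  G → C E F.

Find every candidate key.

{C}⁺: C→EG adds E, G; CEG→F adds F → {C, E, F, G}.
{G}⁺: G→CEF adds C, E, F → {C, E, F, G}.

{C}, {G}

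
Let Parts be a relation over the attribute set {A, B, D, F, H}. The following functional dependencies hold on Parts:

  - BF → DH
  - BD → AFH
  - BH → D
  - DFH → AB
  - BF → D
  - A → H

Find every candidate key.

(A, B); (B, D); (B, F); (B, H); (A, D, F); (D, F, H)

{A, B}⁺: A→H adds H; BH→D adds D; BD→AFH adds F → {A, B, D, F, H}. Minimal: {B}⁺ = {B}; {A}⁺ = {A, H} — none reach the full schema.
{B, D}⁺: BD→AFH adds A, F, H → {A, B, D, F, H}. Minimal: {D}⁺ = {D}; {B}⁺ = {B} — none reach the full schema.
{B, F}⁺: BF→DH adds D, H; BD→AFH adds A → {A, B, D, F, H}. Minimal: {F}⁺ = {F}; {B}⁺ = {B} — none reach the full schema.
{B, H}⁺: BH→D adds D; BD→AFH adds A, F → {A, B, D, F, H}. Minimal: {H}⁺ = {H}; {B}⁺ = {B} — none reach the full schema.
{A, D, F}⁺: A→H adds H; DFH→AB adds B → {A, B, D, F, H}. Minimal: {D, F}⁺ = {D, F}; {A, F}⁺ = {A, F, H}; {A, D}⁺ = {A, D, H} — none reach the full schema.
{D, F, H}⁺: DFH→AB adds A, B → {A, B, D, F, H}. Minimal: {F, H}⁺ = {F, H}; {D, H}⁺ = {D, H}; {D, F}⁺ = {D, F} — none reach the full schema.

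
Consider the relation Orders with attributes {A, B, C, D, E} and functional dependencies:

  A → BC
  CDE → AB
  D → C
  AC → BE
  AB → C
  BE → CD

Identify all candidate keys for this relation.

{A}⁺: A→BC adds B, C; AC→BE adds E; BE→CD adds D → {A, B, C, D, E}.
{B, E}⁺: BE→CD adds C, D; CDE→AB adds A → {A, B, C, D, E}. Minimal: {E}⁺ = {E}; {B}⁺ = {B} — none reach the full schema.
{D, E}⁺: D→C adds C; CDE→AB adds A, B → {A, B, C, D, E}. Minimal: {E}⁺ = {E}; {D}⁺ = {C, D} — none reach the full schema.

{A}; {B, E}; {D, E}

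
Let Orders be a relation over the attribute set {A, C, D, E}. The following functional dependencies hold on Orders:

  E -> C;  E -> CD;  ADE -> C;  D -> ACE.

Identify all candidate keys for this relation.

{D}⁺: D→ACE adds A, C, E → {A, C, D, E}.
{E}⁺: E→C adds C; E→CD adds D; D→ACE adds A → {A, C, D, E}.
Any other superkey contains one of these as a subset, so there are no further candidate keys.

{D}, {E}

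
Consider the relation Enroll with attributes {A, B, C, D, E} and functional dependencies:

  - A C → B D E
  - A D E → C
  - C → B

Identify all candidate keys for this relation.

Attribute A never appears on the right-hand side of any dependency, so A must belong to every candidate key.
{A}⁺ = {A}, which is not all of the schema, so we must add further attributes.
{A, C}⁺: AC→BDE adds B, D, E → {A, B, C, D, E}. Minimal: {C}⁺ = {B, C}; {A}⁺ = {A} — none reach the full schema.
{A, D, E}⁺: ADE→C adds C; C→B adds B → {A, B, C, D, E}. Minimal: {D, E}⁺ = {D, E}; {A, E}⁺ = {A, E}; {A, D}⁺ = {A, D} — none reach the full schema.
Any other superkey contains one of these as a subset, so there are no further candidate keys.

AC; ADE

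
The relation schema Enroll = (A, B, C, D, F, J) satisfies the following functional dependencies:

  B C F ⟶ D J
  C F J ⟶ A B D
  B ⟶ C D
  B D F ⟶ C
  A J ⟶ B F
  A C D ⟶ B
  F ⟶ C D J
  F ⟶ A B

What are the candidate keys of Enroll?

{F}⁺: F→CDJ adds C, D, J; F→AB adds A, B → {A, B, C, D, F, J}.
{A, J}⁺: AJ→BF adds B, F; F→CDJ adds C, D → {A, B, C, D, F, J}. Minimal: {J}⁺ = {J}; {A}⁺ = {A} — none reach the full schema.
Any other superkey contains one of these as a subset, so there are no further candidate keys.

F; AJ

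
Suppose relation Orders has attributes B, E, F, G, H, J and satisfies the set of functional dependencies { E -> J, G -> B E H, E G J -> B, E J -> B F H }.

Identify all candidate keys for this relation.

Attribute G never appears on the right-hand side of any dependency, so G must belong to every candidate key.
{G}⁺ = {B, E, F, G, H, J}, which is all of the schema, so {G} is the only candidate key.

G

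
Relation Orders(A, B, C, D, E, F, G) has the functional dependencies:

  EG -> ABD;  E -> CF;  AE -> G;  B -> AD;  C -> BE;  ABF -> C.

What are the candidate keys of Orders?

{C}, {E}, {B, F}

{C}⁺: C→BE adds B, E; E→CF adds F; B→AD adds A, D; AE→G adds G → {A, B, C, D, E, F, G}.
{E}⁺: E→CF adds C, F; C→BE adds B; B→AD adds A, D; AE→G adds G → {A, B, C, D, E, F, G}.
{B, F}⁺: B→AD adds A, D; ABF→C adds C; C→BE adds E; AE→G adds G → {A, B, C, D, E, F, G}.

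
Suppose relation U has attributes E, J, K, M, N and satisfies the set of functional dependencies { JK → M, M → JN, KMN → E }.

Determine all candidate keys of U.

{J, K}; {K, M}

Attribute K never appears on the right-hand side of any dependency, so K must belong to every candidate key.
{K}⁺ = {K}, which is not all of the schema, so we must add further attributes.
{J, K}⁺: JK→M adds M; M→JN adds N; KMN→E adds E → {E, J, K, M, N}. Minimal: {K}⁺ = {K}; {J}⁺ = {J} — none reach the full schema.
{K, M}⁺: M→JN adds J, N; KMN→E adds E → {E, J, K, M, N}. Minimal: {M}⁺ = {J, M, N}; {K}⁺ = {K} — none reach the full schema.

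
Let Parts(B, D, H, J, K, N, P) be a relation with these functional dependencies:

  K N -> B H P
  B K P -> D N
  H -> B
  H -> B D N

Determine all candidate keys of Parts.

HJK; JKN; BJKP

{H, J, K}⁺: H→B adds B; H→BDN adds D, N; KN→BHP adds P → {B, D, H, J, K, N, P}. Minimal: {J, K}⁺ = {J, K}; {H, K}⁺ = {B, D, H, K, N, P}; {H, J}⁺ = {B, D, H, J, N} — none reach the full schema.
{J, K, N}⁺: KN→BHP adds B, H, P; BKP→DN adds D → {B, D, H, J, K, N, P}. Minimal: {K, N}⁺ = {B, D, H, K, N, P}; {J, N}⁺ = {J, N}; {J, K}⁺ = {J, K} — none reach the full schema.
{B, J, K, P}⁺: BKP→DN adds D, N; KN→BHP adds H → {B, D, H, J, K, N, P}. Minimal: {J, K, P}⁺ = {J, K, P}; {B, K, P}⁺ = {B, D, H, K, N, P}; {B, J, P}⁺ = {B, J, P}; … — none reach the full schema.
Any other superkey contains one of these as a subset, so there are no further candidate keys.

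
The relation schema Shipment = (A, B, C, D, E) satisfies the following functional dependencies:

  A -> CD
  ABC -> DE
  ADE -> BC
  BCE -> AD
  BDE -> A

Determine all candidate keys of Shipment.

{A, B}, {A, E}, {B, C, E}, {B, D, E}

{A, B}⁺: A→CD adds C, D; ABC→DE adds E → {A, B, C, D, E}. Minimal: {B}⁺ = {B}; {A}⁺ = {A, C, D} — none reach the full schema.
{A, E}⁺: A→CD adds C, D; ADE→BC adds B → {A, B, C, D, E}. Minimal: {E}⁺ = {E}; {A}⁺ = {A, C, D} — none reach the full schema.
{B, C, E}⁺: BCE→AD adds A, D → {A, B, C, D, E}. Minimal: {C, E}⁺ = {C, E}; {B, E}⁺ = {B, E}; {B, C}⁺ = {B, C} — none reach the full schema.
{B, D, E}⁺: BDE→A adds A; A→CD adds C → {A, B, C, D, E}. Minimal: {D, E}⁺ = {D, E}; {B, E}⁺ = {B, E}; {B, D}⁺ = {B, D} — none reach the full schema.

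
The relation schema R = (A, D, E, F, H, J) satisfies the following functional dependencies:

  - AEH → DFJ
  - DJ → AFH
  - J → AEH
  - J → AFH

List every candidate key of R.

{J}⁺: J→AEH adds A, E, H; J→AFH adds F; AEH→DFJ adds D → {A, D, E, F, H, J}.
{A, E, H}⁺: AEH→DFJ adds D, F, J → {A, D, E, F, H, J}. Minimal: {E, H}⁺ = {E, H}; {A, H}⁺ = {A, H}; {A, E}⁺ = {A, E} — none reach the full schema.
Any other superkey contains one of these as a subset, so there are no further candidate keys.

(J), (A, E, H)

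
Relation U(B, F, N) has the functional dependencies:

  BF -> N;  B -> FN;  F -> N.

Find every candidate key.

(B)

Attribute B never appears on the right-hand side of any dependency, so B must belong to every candidate key.
{B}⁺ = {B, F, N}, which is all of the schema, so {B} is the only candidate key.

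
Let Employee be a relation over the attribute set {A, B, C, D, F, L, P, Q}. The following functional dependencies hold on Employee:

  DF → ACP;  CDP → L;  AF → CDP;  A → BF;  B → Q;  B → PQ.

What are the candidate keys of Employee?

{A}; {D, F}

{A}⁺: A→BF adds B, F; B→Q adds Q; B→PQ adds P; AF→CDP adds C, D; CDP→L adds L → {A, B, C, D, F, L, P, Q}.
{D, F}⁺: DF→ACP adds A, C, P; CDP→L adds L; A→BF adds B; B→Q adds Q → {A, B, C, D, F, L, P, Q}. Minimal: {F}⁺ = {F}; {D}⁺ = {D} — none reach the full schema.
Any other superkey contains one of these as a subset, so there are no further candidate keys.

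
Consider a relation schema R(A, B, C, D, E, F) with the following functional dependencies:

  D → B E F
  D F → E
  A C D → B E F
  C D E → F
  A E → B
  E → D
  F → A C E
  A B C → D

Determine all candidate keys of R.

{D}, {E}, {F}, {A, B, C}

{D}⁺: D→BEF adds B, E, F; F→ACE adds A, C → {A, B, C, D, E, F}.
{E}⁺: E→D adds D; D→BEF adds B, F; F→ACE adds A, C → {A, B, C, D, E, F}.
{F}⁺: F→ACE adds A, C, E; AE→B adds B; E→D adds D → {A, B, C, D, E, F}.
{A, B, C}⁺: ABC→D adds D; D→BEF adds E, F → {A, B, C, D, E, F}.
Any other superkey contains one of these as a subset, so there are no further candidate keys.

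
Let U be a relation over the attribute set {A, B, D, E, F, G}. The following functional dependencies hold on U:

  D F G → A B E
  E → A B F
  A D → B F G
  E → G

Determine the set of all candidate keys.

{A, D}⁺: AD→BFG adds B, F, G; DFG→ABE adds E → {A, B, D, E, F, G}. Minimal: {D}⁺ = {D}; {A}⁺ = {A} — none reach the full schema.
{D, E}⁺: E→ABF adds A, B, F; AD→BFG adds G → {A, B, D, E, F, G}. Minimal: {E}⁺ = {A, B, E, F, G}; {D}⁺ = {D} — none reach the full schema.
{D, F, G}⁺: DFG→ABE adds A, B, E → {A, B, D, E, F, G}. Minimal: {F, G}⁺ = {F, G}; {D, G}⁺ = {D, G}; {D, F}⁺ = {D, F} — none reach the full schema.

AD, DE, DFG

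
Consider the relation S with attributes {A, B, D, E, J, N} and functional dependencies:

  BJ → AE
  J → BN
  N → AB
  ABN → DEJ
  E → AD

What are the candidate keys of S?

{J}⁺: J→BN adds B, N; N→AB adds A; ABN→DEJ adds D, E → {A, B, D, E, J, N}.
{N}⁺: N→AB adds A, B; ABN→DEJ adds D, E, J → {A, B, D, E, J, N}.
Any other superkey contains one of these as a subset, so there are no further candidate keys.

J, N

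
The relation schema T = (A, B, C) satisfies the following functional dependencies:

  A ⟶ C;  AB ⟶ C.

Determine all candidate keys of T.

Attributes A, B never appear on any right-hand side, so every candidate key must contain {A, B}.
{A, B}⁺ = {A, B, C}, which is all of the schema, so {A, B} is the only candidate key.

{A, B}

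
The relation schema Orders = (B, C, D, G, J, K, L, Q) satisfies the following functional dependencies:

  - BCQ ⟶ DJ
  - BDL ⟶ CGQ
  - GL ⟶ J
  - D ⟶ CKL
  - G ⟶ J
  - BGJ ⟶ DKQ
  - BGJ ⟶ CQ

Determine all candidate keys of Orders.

(B, D), (B, G), (B, C, Q)

Attribute B never appears on the right-hand side of any dependency, so B must belong to every candidate key.
{B}⁺ = {B}, which is not all of the schema, so we must add further attributes.
{B, D}⁺: D→CKL adds C, K, L; BDL→CGQ adds G, Q; GL→J adds J → {B, C, D, G, J, K, L, Q}. Minimal: {D}⁺ = {C, D, K, L}; {B}⁺ = {B} — none reach the full schema.
{B, G}⁺: G→J adds J; BGJ→DKQ adds D, K, Q; BGJ→CQ adds C; D→CKL adds L → {B, C, D, G, J, K, L, Q}. Minimal: {G}⁺ = {G, J}; {B}⁺ = {B} — none reach the full schema.
{B, C, Q}⁺: BCQ→DJ adds D, J; D→CKL adds K, L; BDL→CGQ adds G → {B, C, D, G, J, K, L, Q}. Minimal: {C, Q}⁺ = {C, Q}; {B, Q}⁺ = {B, Q}; {B, C}⁺ = {B, C} — none reach the full schema.
Any other superkey contains one of these as a subset, so there are no further candidate keys.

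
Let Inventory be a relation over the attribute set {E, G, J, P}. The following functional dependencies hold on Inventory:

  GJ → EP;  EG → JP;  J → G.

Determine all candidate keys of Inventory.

J, EG

{J}⁺: J→G adds G; GJ→EP adds E, P → {E, G, J, P}.
{E, G}⁺: EG→JP adds J, P → {E, G, J, P}. Minimal: {G}⁺ = {G}; {E}⁺ = {E} — none reach the full schema.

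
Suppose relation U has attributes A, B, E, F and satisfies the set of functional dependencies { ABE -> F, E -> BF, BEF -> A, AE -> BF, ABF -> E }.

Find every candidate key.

{E}⁺: E→BF adds B, F; BEF→A adds A → {A, B, E, F}.
{A, B, F}⁺: ABF→E adds E → {A, B, E, F}. Minimal: {B, F}⁺ = {B, F}; {A, F}⁺ = {A, F}; {A, B}⁺ = {A, B} — none reach the full schema.

(E), (A, B, F)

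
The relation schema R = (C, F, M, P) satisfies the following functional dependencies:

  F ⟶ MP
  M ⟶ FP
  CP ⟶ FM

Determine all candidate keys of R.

Attribute C never appears on the right-hand side of any dependency, so C must belong to every candidate key.
{C}⁺ = {C}, which is not all of the schema, so we must add further attributes.
{C, F}⁺: F→MP adds M, P → {C, F, M, P}. Minimal: {F}⁺ = {F, M, P}; {C}⁺ = {C} — none reach the full schema.
{C, M}⁺: M→FP adds F, P → {C, F, M, P}. Minimal: {M}⁺ = {F, M, P}; {C}⁺ = {C} — none reach the full schema.
{C, P}⁺: CP→FM adds F, M → {C, F, M, P}. Minimal: {P}⁺ = {P}; {C}⁺ = {C} — none reach the full schema.
Any other superkey contains one of these as a subset, so there are no further candidate keys.

CF; CM; CP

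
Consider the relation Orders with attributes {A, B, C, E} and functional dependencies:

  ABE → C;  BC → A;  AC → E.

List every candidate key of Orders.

(B, C); (A, B, E)

Attribute B never appears on the right-hand side of any dependency, so B must belong to every candidate key.
{B}⁺ = {B}, which is not all of the schema, so we must add further attributes.
{B, C}⁺: BC→A adds A; AC→E adds E → {A, B, C, E}. Minimal: {C}⁺ = {C}; {B}⁺ = {B} — none reach the full schema.
{A, B, E}⁺: ABE→C adds C → {A, B, C, E}. Minimal: {B, E}⁺ = {B, E}; {A, E}⁺ = {A, E}; {A, B}⁺ = {A, B} — none reach the full schema.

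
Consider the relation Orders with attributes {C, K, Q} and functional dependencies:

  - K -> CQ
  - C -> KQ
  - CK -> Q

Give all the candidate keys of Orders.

{C}, {K}

{C}⁺: C→KQ adds K, Q → {C, K, Q}.
{K}⁺: K→CQ adds C, Q → {C, K, Q}.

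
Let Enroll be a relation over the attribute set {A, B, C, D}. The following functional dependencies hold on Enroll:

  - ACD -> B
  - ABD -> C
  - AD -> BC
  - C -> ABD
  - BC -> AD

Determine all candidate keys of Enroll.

{C}, {A, D}

{C}⁺: C→ABD adds A, B, D → {A, B, C, D}.
{A, D}⁺: AD→BC adds B, C → {A, B, C, D}. Minimal: {D}⁺ = {D}; {A}⁺ = {A} — none reach the full schema.
Any other superkey contains one of these as a subset, so there are no further candidate keys.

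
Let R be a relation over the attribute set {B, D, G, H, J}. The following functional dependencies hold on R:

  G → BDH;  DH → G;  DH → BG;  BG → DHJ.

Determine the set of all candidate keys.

{G}⁺: G→BDH adds B, D, H; BG→DHJ adds J → {B, D, G, H, J}.
{D, H}⁺: DH→G adds G; DH→BG adds B; BG→DHJ adds J → {B, D, G, H, J}. Minimal: {H}⁺ = {H}; {D}⁺ = {D} — none reach the full schema.

(G), (D, H)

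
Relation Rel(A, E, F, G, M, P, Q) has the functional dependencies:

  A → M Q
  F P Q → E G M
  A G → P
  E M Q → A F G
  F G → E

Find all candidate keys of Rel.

{A, E}, {A, F, G}, {A, F, P}, {E, M, Q}, {F, P, Q}, {F, G, M, Q}

{A, E}⁺: A→MQ adds M, Q; EMQ→AFG adds F, G; AG→P adds P → {A, E, F, G, M, P, Q}. Minimal: {E}⁺ = {E}; {A}⁺ = {A, M, Q} — none reach the full schema.
{A, F, G}⁺: A→MQ adds M, Q; AG→P adds P; FG→E adds E → {A, E, F, G, M, P, Q}. Minimal: {F, G}⁺ = {E, F, G}; {A, G}⁺ = {A, G, M, P, Q}; {A, F}⁺ = {A, F, M, Q} — none reach the full schema.
{A, F, P}⁺: A→MQ adds M, Q; FPQ→EGM adds E, G → {A, E, F, G, M, P, Q}. Minimal: {F, P}⁺ = {F, P}; {A, P}⁺ = {A, M, P, Q}; {A, F}⁺ = {A, F, M, Q} — none reach the full schema.
{E, M, Q}⁺: EMQ→AFG adds A, F, G; AG→P adds P → {A, E, F, G, M, P, Q}. Minimal: {M, Q}⁺ = {M, Q}; {E, Q}⁺ = {E, Q}; {E, M}⁺ = {E, M} — none reach the full schema.
{F, P, Q}⁺: FPQ→EGM adds E, G, M; EMQ→AFG adds A → {A, E, F, G, M, P, Q}. Minimal: {P, Q}⁺ = {P, Q}; {F, Q}⁺ = {F, Q}; {F, P}⁺ = {F, P} — none reach the full schema.
{F, G, M, Q}⁺: FG→E adds E; EMQ→AFG adds A; AG→P adds P → {A, E, F, G, M, P, Q}. Minimal: {G, M, Q}⁺ = {G, M, Q}; {F, M, Q}⁺ = {F, M, Q}; {F, G, Q}⁺ = {E, F, G, Q}; … — none reach the full schema.
Any other superkey contains one of these as a subset, so there are no further candidate keys.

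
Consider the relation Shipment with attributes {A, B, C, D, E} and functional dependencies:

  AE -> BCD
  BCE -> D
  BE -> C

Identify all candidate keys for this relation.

Attributes A, E never appear on any right-hand side, so every candidate key must contain {A, E}.
{A, E}⁺ = {A, B, C, D, E}, which is all of the schema, so {A, E} is the only candidate key.

{A, E}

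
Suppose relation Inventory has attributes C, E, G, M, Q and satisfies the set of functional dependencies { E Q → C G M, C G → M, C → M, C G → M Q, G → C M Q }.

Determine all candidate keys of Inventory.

{E, G}, {E, Q}

{E, G}⁺: G→CMQ adds C, M, Q → {C, E, G, M, Q}.
{E, Q}⁺: EQ→CGM adds C, G, M → {C, E, G, M, Q}.
Any other superkey contains one of these as a subset, so there are no further candidate keys.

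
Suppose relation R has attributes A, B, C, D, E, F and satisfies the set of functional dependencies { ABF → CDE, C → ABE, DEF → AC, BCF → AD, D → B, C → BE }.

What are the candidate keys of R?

{C, F}⁺: C→ABE adds A, B, E; BCF→AD adds D → {A, B, C, D, E, F}. Minimal: {F}⁺ = {F}; {C}⁺ = {A, B, C, E} — none reach the full schema.
{A, B, F}⁺: ABF→CDE adds C, D, E → {A, B, C, D, E, F}. Minimal: {B, F}⁺ = {B, F}; {A, F}⁺ = {A, F}; {A, B}⁺ = {A, B} — none reach the full schema.
{A, D, F}⁺: D→B adds B; ABF→CDE adds C, E → {A, B, C, D, E, F}. Minimal: {D, F}⁺ = {B, D, F}; {A, F}⁺ = {A, F}; {A, D}⁺ = {A, B, D} — none reach the full schema.
{D, E, F}⁺: DEF→AC adds A, C; D→B adds B → {A, B, C, D, E, F}. Minimal: {E, F}⁺ = {E, F}; {D, F}⁺ = {B, D, F}; {D, E}⁺ = {B, D, E} — none reach the full schema.

CF; ABF; ADF; DEF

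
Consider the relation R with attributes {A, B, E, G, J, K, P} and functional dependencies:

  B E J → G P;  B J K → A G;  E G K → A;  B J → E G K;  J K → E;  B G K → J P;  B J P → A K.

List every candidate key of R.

Attribute B never appears on the right-hand side of any dependency, so B must belong to every candidate key.
{B}⁺ = {B}, which is not all of the schema, so we must add further attributes.
{B, J}⁺: BJ→EGK adds E, G, K; BGK→JP adds P; BJP→AK adds A → {A, B, E, G, J, K, P}. Minimal: {J}⁺ = {J}; {B}⁺ = {B} — none reach the full schema.
{B, G, K}⁺: BGK→JP adds J, P; BJP→AK adds A; BJ→EGK adds E → {A, B, E, G, J, K, P}. Minimal: {G, K}⁺ = {G, K}; {B, K}⁺ = {B, K}; {B, G}⁺ = {B, G} — none reach the full schema.
Any other superkey contains one of these as a subset, so there are no further candidate keys.

{B, J}; {B, G, K}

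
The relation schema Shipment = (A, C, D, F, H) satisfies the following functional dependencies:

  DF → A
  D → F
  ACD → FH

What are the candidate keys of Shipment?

{C, D}

Attributes C, D never appear on any right-hand side, so every candidate key must contain {C, D}.
{C, D}⁺ = {A, C, D, F, H}, which is all of the schema, so {C, D} is the only candidate key.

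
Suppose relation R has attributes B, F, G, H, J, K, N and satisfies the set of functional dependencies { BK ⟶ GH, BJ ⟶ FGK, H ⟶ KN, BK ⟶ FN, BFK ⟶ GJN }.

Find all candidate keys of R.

{B, H}, {B, J}, {B, K}

Attribute B never appears on the right-hand side of any dependency, so B must belong to every candidate key.
{B}⁺ = {B}, which is not all of the schema, so we must add further attributes.
{B, H}⁺: H→KN adds K, N; BK→FN adds F; BFK→GJN adds G, J → {B, F, G, H, J, K, N}. Minimal: {H}⁺ = {H, K, N}; {B}⁺ = {B} — none reach the full schema.
{B, J}⁺: BJ→FGK adds F, G, K; BK→FN adds N; BK→GH adds H → {B, F, G, H, J, K, N}. Minimal: {J}⁺ = {J}; {B}⁺ = {B} — none reach the full schema.
{B, K}⁺: BK→GH adds G, H; H→KN adds N; BK→FN adds F; BFK→GJN adds J → {B, F, G, H, J, K, N}. Minimal: {K}⁺ = {K}; {B}⁺ = {B} — none reach the full schema.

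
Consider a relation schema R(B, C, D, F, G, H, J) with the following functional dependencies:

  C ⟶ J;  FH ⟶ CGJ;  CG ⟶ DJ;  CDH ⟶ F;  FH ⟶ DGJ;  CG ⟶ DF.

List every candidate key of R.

(B, F, H), (B, C, D, H), (B, C, G, H)

Attributes B, H never appear on any right-hand side, so every candidate key must contain {B, H}.
{B, H}⁺ = {B, H}, which is not all of the schema, so we must add further attributes.
{B, F, H}⁺: FH→CGJ adds C, G, J; CG→DJ adds D → {B, C, D, F, G, H, J}.
{B, C, D, H}⁺: C→J adds J; CDH→F adds F; FH→DGJ adds G → {B, C, D, F, G, H, J}.
{B, C, G, H}⁺: C→J adds J; CG→DJ adds D; CDH→F adds F → {B, C, D, F, G, H, J}.
Any other superkey contains one of these as a subset, so there are no further candidate keys.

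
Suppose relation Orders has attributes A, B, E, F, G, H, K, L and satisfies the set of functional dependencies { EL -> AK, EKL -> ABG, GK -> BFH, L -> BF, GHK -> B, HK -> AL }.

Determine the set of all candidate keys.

{E, L}, {E, G, K}, {E, H, K}

Attribute E never appears on the right-hand side of any dependency, so E must belong to every candidate key.
{E}⁺ = {E}, which is not all of the schema, so we must add further attributes.
{E, L}⁺: EL→AK adds A, K; EKL→ABG adds B, G; GK→BFH adds F, H → {A, B, E, F, G, H, K, L}. Minimal: {L}⁺ = {B, F, L}; {E}⁺ = {E} — none reach the full schema.
{E, G, K}⁺: GK→BFH adds B, F, H; HK→AL adds A, L → {A, B, E, F, G, H, K, L}. Minimal: {G, K}⁺ = {A, B, F, G, H, K, L}; {E, K}⁺ = {E, K}; {E, G}⁺ = {E, G} — none reach the full schema.
{E, H, K}⁺: HK→AL adds A, L; EKL→ABG adds B, G; GK→BFH adds F → {A, B, E, F, G, H, K, L}. Minimal: {H, K}⁺ = {A, B, F, H, K, L}; {E, K}⁺ = {E, K}; {E, H}⁺ = {E, H} — none reach the full schema.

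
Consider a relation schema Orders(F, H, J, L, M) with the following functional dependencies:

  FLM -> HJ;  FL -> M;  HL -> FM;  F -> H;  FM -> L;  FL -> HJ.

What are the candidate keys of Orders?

{F, L}⁺: FL→M adds M; F→H adds H; FL→HJ adds J → {F, H, J, L, M}. Minimal: {L}⁺ = {L}; {F}⁺ = {F, H} — none reach the full schema.
{F, M}⁺: F→H adds H; FM→L adds L; FL→HJ adds J → {F, H, J, L, M}. Minimal: {M}⁺ = {M}; {F}⁺ = {F, H} — none reach the full schema.
{H, L}⁺: HL→FM adds F, M; FL→HJ adds J → {F, H, J, L, M}. Minimal: {L}⁺ = {L}; {H}⁺ = {H} — none reach the full schema.

FL, FM, HL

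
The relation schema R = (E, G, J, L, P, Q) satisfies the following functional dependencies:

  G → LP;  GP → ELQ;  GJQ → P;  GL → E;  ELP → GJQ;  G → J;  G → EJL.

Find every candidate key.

{G}⁺: G→LP adds L, P; GP→ELQ adds E, Q; ELP→GJQ adds J → {E, G, J, L, P, Q}.
{E, L, P}⁺: ELP→GJQ adds G, J, Q → {E, G, J, L, P, Q}. Minimal: {L, P}⁺ = {L, P}; {E, P}⁺ = {E, P}; {E, L}⁺ = {E, L} — none reach the full schema.

(G), (E, L, P)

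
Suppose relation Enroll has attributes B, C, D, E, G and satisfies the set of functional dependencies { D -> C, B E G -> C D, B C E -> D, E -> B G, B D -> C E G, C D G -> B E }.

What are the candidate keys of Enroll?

{E}⁺: E→BG adds B, G; BEG→CD adds C, D → {B, C, D, E, G}.
{B, D}⁺: D→C adds C; BD→CEG adds E, G → {B, C, D, E, G}. Minimal: {D}⁺ = {C, D}; {B}⁺ = {B} — none reach the full schema.
{D, G}⁺: D→C adds C; CDG→BE adds B, E → {B, C, D, E, G}. Minimal: {G}⁺ = {G}; {D}⁺ = {C, D} — none reach the full schema.
Any other superkey contains one of these as a subset, so there are no further candidate keys.

E, BD, DG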